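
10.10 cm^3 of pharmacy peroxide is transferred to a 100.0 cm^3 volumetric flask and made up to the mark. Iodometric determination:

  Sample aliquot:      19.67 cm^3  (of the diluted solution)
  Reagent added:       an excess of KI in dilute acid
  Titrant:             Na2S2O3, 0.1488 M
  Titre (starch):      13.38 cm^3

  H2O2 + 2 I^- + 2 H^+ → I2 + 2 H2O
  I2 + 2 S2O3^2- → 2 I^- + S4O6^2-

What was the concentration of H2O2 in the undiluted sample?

n(S2O3^2-) = 0.01338 × 0.1488 = 1.991 × 10^-3 mol
n(I2) = n(S2O3^2-)/2 = 9.955 × 10^-4 mol
n(H2O2) in the aliquot = 9.955 × 10^-4 mol (1:1 ratio)
[H2O2]_dilute = 9.955 × 10^-4 / 0.01967 = 0.05061 mol/L
[H2O2]_original = 0.05061 × 100.0/10.10 = 0.5011 mol/L

0.5011 M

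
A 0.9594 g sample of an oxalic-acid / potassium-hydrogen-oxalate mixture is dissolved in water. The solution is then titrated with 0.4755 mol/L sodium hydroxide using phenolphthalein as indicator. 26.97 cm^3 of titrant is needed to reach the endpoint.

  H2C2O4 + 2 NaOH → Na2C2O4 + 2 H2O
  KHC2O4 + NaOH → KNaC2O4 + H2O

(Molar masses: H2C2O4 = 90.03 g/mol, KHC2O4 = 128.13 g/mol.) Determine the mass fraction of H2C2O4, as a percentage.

n(NaOH) = 0.02697 × 0.4755 = 0.01282 mol
Let x = n(H2C2O4), y = n(KHC2O4).
Titrant: 2x + 1y = 0.01282;  mass: 90.03x + 128.13y = 0.9594
Solving, x = 4.113 × 10^-3 mol, y = 4.597 × 10^-3 mol
mass of H2C2O4 = 4.113 × 10^-3 × 90.03 = 0.3703 g
% H2C2O4 = 0.3703 / 0.9594 × 100 = 38.60 %

38.60 %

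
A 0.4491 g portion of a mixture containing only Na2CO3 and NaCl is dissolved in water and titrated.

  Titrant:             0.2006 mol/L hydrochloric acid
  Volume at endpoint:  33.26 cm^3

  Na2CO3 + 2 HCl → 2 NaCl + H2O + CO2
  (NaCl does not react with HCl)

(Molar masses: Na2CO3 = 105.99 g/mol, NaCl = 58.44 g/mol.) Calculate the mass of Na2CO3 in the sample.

0.3536 g

n(HCl) = 0.03326 × 0.2006 = 6.672 × 10^-3 mol
Let x = n(Na2CO3), y = n(NaCl).
Titrant: 2x = 6.672 × 10^-3;  mass: 105.99x + 58.44y = 0.4491
Solving, x = 3.336 × 10^-3 mol, y = 1.634 × 10^-3 mol
mass of Na2CO3 = 3.336 × 10^-3 × 105.99 = 0.3536 g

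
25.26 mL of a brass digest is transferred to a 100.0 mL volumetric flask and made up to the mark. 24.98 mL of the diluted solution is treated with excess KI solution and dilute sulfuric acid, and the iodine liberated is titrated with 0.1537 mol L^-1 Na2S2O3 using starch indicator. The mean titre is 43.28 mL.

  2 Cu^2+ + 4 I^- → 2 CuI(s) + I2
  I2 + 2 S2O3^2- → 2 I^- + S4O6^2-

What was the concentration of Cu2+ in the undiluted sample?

n(S2O3^2-) = 0.04328 × 0.1537 = 6.652 × 10^-3 mol
n(I2) = n(S2O3^2-)/2 = 3.326 × 10^-3 mol
From the 2:1 ratio, n(Cu2+) in the aliquot = 2/1 × 3.326 × 10^-3 = 6.652 × 10^-3 mol
[Cu2+]_dilute = 6.652 × 10^-3 / 0.02498 = 0.2663 mol/L
[Cu2+]_original = 0.2663 × 100.0/25.26 = 1.054 mol/L

1.054 mol/L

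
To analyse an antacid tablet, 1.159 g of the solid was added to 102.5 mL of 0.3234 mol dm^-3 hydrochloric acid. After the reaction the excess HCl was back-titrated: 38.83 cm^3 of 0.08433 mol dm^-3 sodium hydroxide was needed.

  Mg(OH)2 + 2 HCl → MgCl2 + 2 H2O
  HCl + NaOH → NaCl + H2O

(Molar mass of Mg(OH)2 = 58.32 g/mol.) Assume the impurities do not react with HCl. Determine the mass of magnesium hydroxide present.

n(HCl) added = 0.1025 × 0.3234 = 0.03315 mol
n(NaOH) used in back-titration = 0.03883 × 0.08433 = 3.275 × 10^-3 mol
n(HCl) left over = 3.275 × 10^-3 mol (1:1 ratio)
n(HCl) consumed by analyte = 0.03315 − 3.275 × 10^-3 = 0.02987 mol
From the 1:2 ratio, n(Mg(OH)2) = 1/2 × 0.02987 = 0.01494 mol
mass of Mg(OH)2 = 0.01494 × 58.32 = 0.8711 g

0.8711 g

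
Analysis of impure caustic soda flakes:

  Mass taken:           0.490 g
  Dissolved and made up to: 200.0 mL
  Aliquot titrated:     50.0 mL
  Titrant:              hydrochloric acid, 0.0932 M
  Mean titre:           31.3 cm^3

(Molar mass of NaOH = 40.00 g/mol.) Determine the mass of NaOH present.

0.467 g

NaOH + HCl → NaCl + H2O
n(HCl) per titration = 0.0313 × 0.0932 = 2.92 × 10^-3 mol
n(NaOH) in each aliquot = 2.92 × 10^-3 mol (1:1 ratio)
n(NaOH) in the whole flask = 2.92 × 10^-3 × 200.0/50.0 = 0.0117 mol
mass of NaOH = 0.0117 × 40.00 = 0.467 g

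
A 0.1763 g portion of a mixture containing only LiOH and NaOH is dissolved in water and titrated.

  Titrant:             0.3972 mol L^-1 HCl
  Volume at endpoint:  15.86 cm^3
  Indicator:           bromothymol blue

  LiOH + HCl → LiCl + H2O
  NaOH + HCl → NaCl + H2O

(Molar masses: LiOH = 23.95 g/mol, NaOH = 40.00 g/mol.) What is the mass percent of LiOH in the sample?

64.06 %

n(HCl) = 0.01586 × 0.3972 = 6.300 × 10^-3 mol
Let x = n(LiOH), y = n(NaOH).
Titrant: 1x + 1y = 6.300 × 10^-3;  mass: 23.95x + 40.00y = 0.1763
Solving, x = 4.715 × 10^-3 mol, y = 1.584 × 10^-3 mol
mass of LiOH = 4.715 × 10^-3 × 23.95 = 0.1129 g
% LiOH = 0.1129 / 0.1763 × 100 = 64.06 %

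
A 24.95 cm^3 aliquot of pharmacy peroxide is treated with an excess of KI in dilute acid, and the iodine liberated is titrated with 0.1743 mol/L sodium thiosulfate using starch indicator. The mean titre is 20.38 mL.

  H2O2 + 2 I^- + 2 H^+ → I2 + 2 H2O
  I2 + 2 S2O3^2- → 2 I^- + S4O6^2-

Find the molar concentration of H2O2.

0.07119 mol/L

n(S2O3^2-) = 0.02038 × 0.1743 = 3.552 × 10^-3 mol
n(I2) = n(S2O3^2-)/2 = 1.776 × 10^-3 mol
n(H2O2) in the aliquot = 1.776 × 10^-3 mol (1:1 ratio)
[H2O2] = 1.776 × 10^-3 / 0.02495 = 0.07119 mol/L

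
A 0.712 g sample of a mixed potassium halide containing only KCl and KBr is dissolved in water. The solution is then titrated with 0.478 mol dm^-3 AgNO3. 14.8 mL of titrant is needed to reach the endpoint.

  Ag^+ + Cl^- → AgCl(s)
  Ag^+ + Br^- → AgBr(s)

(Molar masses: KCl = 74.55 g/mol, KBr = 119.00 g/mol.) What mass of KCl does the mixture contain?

0.218 g

n(AgNO3) = 0.0148 × 0.478 = 7.07 × 10^-3 mol
Let x = n(KCl), y = n(KBr).
Titrant: 1x + 1y = 7.07 × 10^-3;  mass: 74.55x + 119.00y = 0.712
Solving, x = 2.92 × 10^-3 mol, y = 4.15 × 10^-3 mol
mass of KCl = 2.92 × 10^-3 × 74.55 = 0.218 g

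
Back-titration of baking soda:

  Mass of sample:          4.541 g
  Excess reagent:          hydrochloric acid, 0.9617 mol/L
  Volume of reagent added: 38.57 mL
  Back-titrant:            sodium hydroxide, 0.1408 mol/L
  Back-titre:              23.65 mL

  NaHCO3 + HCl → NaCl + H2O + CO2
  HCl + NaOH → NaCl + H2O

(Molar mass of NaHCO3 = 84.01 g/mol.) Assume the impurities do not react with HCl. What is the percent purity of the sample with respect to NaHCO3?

n(HCl) added = 0.03857 × 0.9617 = 0.03709 mol
n(NaOH) used in back-titration = 0.02365 × 0.1408 = 3.330 × 10^-3 mol
n(HCl) left over = 3.330 × 10^-3 mol (1:1 ratio)
n(HCl) consumed by analyte = 0.03709 − 3.330 × 10^-3 = 0.03376 mol
n(NaHCO3) = 0.03376 mol (1:1 ratio)
mass of NaHCO3 = 0.03376 × 84.01 = 2.836 g
% NaHCO3 = 2.836 / 4.541 × 100 = 62.46 %

62.46 %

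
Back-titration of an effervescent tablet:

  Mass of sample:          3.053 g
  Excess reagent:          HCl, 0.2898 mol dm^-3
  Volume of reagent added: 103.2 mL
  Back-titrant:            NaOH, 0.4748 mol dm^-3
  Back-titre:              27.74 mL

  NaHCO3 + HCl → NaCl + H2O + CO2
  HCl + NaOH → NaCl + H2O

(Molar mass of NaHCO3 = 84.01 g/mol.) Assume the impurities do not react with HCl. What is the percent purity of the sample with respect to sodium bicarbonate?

n(HCl) added = 0.1032 × 0.2898 = 0.02991 mol
n(NaOH) used in back-titration = 0.02774 × 0.4748 = 0.01317 mol
n(HCl) left over = 0.01317 mol (1:1 ratio)
n(HCl) consumed by analyte = 0.02991 − 0.01317 = 0.01674 mol
n(NaHCO3) = 0.01674 mol (1:1 ratio)
mass of NaHCO3 = 0.01674 × 84.01 = 1.406 g
% NaHCO3 = 1.406 / 3.053 × 100 = 46.05 %

46.05 %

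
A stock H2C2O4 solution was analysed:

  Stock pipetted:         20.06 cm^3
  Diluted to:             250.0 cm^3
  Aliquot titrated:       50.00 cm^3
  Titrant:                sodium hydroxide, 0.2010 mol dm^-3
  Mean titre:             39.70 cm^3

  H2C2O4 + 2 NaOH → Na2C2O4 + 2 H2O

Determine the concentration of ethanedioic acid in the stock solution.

n(NaOH) = 0.03970 × 0.2010 = 7.980 × 10^-3 mol
From the 1:2 ratio, n(H2C2O4) in the aliquot = 1/2 × 7.980 × 10^-3 = 3.990 × 10^-3 mol
[H2C2O4]_dilute = 3.990 × 10^-3 / 0.05000 = 0.07980 mol/L
Dilution factor = 250.0 / 20.06 = 12.46
[H2C2O4]_stock = 0.07980 × 12.46 = 0.9945 mol/L

0.9945 mol/L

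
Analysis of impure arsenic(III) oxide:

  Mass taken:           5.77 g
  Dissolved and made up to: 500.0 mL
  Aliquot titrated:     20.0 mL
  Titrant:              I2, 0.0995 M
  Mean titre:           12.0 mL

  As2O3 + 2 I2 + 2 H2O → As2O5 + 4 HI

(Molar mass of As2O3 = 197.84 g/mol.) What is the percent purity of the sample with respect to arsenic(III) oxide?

n(I2) per titration = 0.0120 × 0.0995 = 1.19 × 10^-3 mol
From the 1:2 ratio, n(As2O3) in each aliquot = 1/2 × 1.19 × 10^-3 = 5.97 × 10^-4 mol
n(As2O3) in the whole flask = 5.97 × 10^-4 × 500.0/20.0 = 0.0149 mol
mass of As2O3 = 0.0149 × 197.84 = 2.95 g
% As2O3 = 2.95 / 5.77 × 100 = 51.2 %

51.2 %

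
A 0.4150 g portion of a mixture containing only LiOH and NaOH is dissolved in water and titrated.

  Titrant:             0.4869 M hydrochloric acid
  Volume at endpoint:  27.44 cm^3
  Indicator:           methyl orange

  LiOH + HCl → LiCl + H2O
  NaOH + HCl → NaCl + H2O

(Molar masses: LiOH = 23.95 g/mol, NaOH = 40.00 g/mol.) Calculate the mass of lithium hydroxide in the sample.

0.1782 g

n(HCl) = 0.02744 × 0.4869 = 0.01336 mol
Let x = n(LiOH), y = n(NaOH).
Titrant: 1x + 1y = 0.01336;  mass: 23.95x + 40.00y = 0.4150
Solving, x = 7.441 × 10^-3 mol, y = 5.920 × 10^-3 mol
mass of LiOH = 7.441 × 10^-3 × 23.95 = 0.1782 g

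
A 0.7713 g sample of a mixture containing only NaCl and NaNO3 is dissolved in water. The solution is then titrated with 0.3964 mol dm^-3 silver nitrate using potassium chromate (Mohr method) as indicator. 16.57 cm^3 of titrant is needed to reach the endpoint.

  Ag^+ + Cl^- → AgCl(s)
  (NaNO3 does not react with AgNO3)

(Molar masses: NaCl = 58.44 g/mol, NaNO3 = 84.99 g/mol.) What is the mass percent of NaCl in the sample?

49.77 %

n(AgNO3) = 0.01657 × 0.3964 = 6.568 × 10^-3 mol
Let x = n(NaCl), y = n(NaNO3).
Titrant: 1x = 6.568 × 10^-3;  mass: 58.44x + 84.99y = 0.7713
Solving, x = 6.568 × 10^-3 mol, y = 4.559 × 10^-3 mol
mass of NaCl = 6.568 × 10^-3 × 58.44 = 0.3839 g
% NaCl = 0.3839 / 0.7713 × 100 = 49.77 %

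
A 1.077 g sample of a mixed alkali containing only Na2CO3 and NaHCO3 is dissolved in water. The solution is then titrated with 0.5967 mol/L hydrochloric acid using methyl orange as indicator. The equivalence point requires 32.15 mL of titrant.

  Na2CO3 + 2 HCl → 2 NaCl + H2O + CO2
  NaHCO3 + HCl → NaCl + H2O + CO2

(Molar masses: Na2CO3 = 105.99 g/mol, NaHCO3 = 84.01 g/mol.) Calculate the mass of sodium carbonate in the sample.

n(HCl) = 0.03215 × 0.5967 = 0.01918 mol
Let x = n(Na2CO3), y = n(NaHCO3).
Titrant: 2x + 1y = 0.01918;  mass: 105.99x + 84.01y = 1.077
Solving, x = 8.619 × 10^-3 mol, y = 1.946 × 10^-3 mol
mass of Na2CO3 = 8.619 × 10^-3 × 105.99 = 0.9135 g

0.9135 g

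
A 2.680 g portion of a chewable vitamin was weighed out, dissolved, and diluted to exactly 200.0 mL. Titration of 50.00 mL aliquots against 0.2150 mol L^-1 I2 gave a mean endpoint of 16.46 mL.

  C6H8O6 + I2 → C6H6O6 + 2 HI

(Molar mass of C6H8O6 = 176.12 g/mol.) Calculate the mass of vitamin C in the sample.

n(I2) per titration = 0.01646 × 0.2150 = 3.539 × 10^-3 mol
n(C6H8O6) in each aliquot = 3.539 × 10^-3 mol (1:1 ratio)
n(C6H8O6) in the whole flask = 3.539 × 10^-3 × 200.0/50.00 = 0.01416 mol
mass of C6H8O6 = 0.01416 × 176.12 = 2.493 g

2.493 g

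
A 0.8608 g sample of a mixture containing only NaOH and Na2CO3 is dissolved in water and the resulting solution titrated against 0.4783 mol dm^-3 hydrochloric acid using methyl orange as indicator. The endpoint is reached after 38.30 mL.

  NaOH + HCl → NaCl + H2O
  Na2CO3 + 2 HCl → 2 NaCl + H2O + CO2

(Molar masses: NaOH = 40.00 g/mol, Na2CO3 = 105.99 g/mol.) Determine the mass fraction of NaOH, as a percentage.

39.34 %

n(HCl) = 0.03830 × 0.4783 = 0.01832 mol
Let x = n(NaOH), y = n(Na2CO3).
Titrant: 1x + 2y = 0.01832;  mass: 40.00x + 105.99y = 0.8608
Solving, x = 8.466 × 10^-3 mol, y = 4.927 × 10^-3 mol
mass of NaOH = 8.466 × 10^-3 × 40.00 = 0.3386 g
% NaOH = 0.3386 / 0.8608 × 100 = 39.34 %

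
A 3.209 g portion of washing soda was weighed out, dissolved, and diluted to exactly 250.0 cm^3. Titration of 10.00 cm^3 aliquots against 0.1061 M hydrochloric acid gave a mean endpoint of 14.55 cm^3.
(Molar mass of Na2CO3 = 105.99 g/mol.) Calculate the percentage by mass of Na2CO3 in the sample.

63.74 %

Na2CO3 + 2 HCl → 2 NaCl + H2O + CO2
n(HCl) per titration = 0.01455 × 0.1061 = 1.544 × 10^-3 mol
From the 1:2 ratio, n(Na2CO3) in each aliquot = 1/2 × 1.544 × 10^-3 = 7.719 × 10^-4 mol
n(Na2CO3) in the whole flask = 7.719 × 10^-4 × 250.0/10.00 = 0.01930 mol
mass of Na2CO3 = 0.01930 × 105.99 = 2.045 g
% Na2CO3 = 2.045 / 3.209 × 100 = 63.74 %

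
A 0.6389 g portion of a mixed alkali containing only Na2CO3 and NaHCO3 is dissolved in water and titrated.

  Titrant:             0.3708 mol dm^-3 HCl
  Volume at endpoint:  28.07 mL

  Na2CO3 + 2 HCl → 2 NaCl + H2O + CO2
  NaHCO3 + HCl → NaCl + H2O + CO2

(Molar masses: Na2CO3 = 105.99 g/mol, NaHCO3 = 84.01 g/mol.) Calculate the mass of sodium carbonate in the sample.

0.4024 g

n(HCl) = 0.02807 × 0.3708 = 0.01041 mol
Let x = n(Na2CO3), y = n(NaHCO3).
Titrant: 2x + 1y = 0.01041;  mass: 105.99x + 84.01y = 0.6389
Solving, x = 3.797 × 10^-3 mol, y = 2.815 × 10^-3 mol
mass of Na2CO3 = 3.797 × 10^-3 × 105.99 = 0.4024 g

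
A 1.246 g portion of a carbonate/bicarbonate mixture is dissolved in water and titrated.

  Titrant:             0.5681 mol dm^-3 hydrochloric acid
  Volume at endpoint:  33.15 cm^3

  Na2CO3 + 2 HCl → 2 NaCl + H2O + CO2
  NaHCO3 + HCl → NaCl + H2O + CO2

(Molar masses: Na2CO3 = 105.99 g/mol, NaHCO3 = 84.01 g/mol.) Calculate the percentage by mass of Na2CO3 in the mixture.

n(HCl) = 0.03315 × 0.5681 = 0.01883 mol
Let x = n(Na2CO3), y = n(NaHCO3).
Titrant: 2x + 1y = 0.01883;  mass: 105.99x + 84.01y = 1.246
Solving, x = 5.419 × 10^-3 mol, y = 7.995 × 10^-3 mol
mass of Na2CO3 = 5.419 × 10^-3 × 105.99 = 0.5743 g
% Na2CO3 = 0.5743 / 1.246 × 100 = 46.09 %

46.09 %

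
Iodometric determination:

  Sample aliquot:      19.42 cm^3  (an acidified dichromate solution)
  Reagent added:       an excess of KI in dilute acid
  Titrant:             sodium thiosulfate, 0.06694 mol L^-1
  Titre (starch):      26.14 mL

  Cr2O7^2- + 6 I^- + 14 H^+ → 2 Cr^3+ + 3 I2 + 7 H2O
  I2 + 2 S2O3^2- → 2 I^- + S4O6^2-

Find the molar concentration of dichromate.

n(S2O3^2-) = 0.02614 × 0.06694 = 1.750 × 10^-3 mol
n(I2) = n(S2O3^2-)/2 = 8.749 × 10^-4 mol
From the 1:3 ratio, n(Cr2O7^2-) in the aliquot = 1/3 × 8.749 × 10^-4 = 2.916 × 10^-4 mol
[Cr2O7^2-] = 2.916 × 10^-4 / 0.01942 = 0.01502 mol/L

0.01502 mol/L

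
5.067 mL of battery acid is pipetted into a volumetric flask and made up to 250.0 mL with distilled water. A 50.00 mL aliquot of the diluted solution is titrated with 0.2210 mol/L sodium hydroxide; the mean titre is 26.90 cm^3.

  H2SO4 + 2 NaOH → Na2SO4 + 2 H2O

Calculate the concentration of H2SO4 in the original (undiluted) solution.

2.933 mol/L

n(NaOH) = 0.02690 × 0.2210 = 5.945 × 10^-3 mol
From the 1:2 ratio, n(H2SO4) in the aliquot = 1/2 × 5.945 × 10^-3 = 2.972 × 10^-3 mol
[H2SO4]_dilute = 2.972 × 10^-3 / 0.05000 = 0.05945 mol/L
Dilution factor = 250.0 / 5.067 = 49.34
[H2SO4]_stock = 0.05945 × 49.34 = 2.933 mol/L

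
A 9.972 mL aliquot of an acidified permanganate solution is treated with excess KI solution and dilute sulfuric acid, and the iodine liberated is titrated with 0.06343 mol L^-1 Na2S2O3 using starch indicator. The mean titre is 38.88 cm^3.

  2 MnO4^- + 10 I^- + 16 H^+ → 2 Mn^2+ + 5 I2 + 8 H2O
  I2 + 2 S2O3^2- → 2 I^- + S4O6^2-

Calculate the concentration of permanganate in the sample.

n(S2O3^2-) = 0.03888 × 0.06343 = 2.466 × 10^-3 mol
n(I2) = n(S2O3^2-)/2 = 1.233 × 10^-3 mol
From the 2:5 ratio, n(MnO4^-) in the aliquot = 2/5 × 1.233 × 10^-3 = 4.932 × 10^-4 mol
[MnO4^-] = 4.932 × 10^-4 / 0.009972 = 0.04946 mol/L

0.04946 mol/L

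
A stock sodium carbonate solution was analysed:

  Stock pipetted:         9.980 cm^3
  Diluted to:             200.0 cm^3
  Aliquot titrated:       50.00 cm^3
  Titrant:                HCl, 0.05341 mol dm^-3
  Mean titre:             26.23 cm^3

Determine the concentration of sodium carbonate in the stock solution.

0.2808 mol/L

Na2CO3 + 2 HCl → 2 NaCl + H2O + CO2
n(HCl) = 0.02623 × 0.05341 = 1.401 × 10^-3 mol
From the 1:2 ratio, n(Na2CO3) in the aliquot = 1/2 × 1.401 × 10^-3 = 7.005 × 10^-4 mol
[Na2CO3]_dilute = 7.005 × 10^-4 / 0.05000 = 0.01401 mol/L
Dilution factor = 200.0 / 9.980 = 20.04
[Na2CO3]_stock = 0.01401 × 20.04 = 0.2808 mol/L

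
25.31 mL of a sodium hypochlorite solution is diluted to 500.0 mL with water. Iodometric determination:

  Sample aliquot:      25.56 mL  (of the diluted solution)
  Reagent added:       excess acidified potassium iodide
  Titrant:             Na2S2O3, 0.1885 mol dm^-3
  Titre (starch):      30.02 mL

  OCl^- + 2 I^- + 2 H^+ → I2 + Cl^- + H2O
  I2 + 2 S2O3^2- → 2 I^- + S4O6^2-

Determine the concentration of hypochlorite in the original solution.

n(S2O3^2-) = 0.03002 × 0.1885 = 5.659 × 10^-3 mol
n(I2) = n(S2O3^2-)/2 = 2.829 × 10^-3 mol
n(OCl^-) in the aliquot = 2.829 × 10^-3 mol (1:1 ratio)
[OCl^-]_dilute = 2.829 × 10^-3 / 0.02556 = 0.1107 mol/L
[OCl^-]_original = 0.1107 × 500.0/25.31 = 2.187 mol/L

2.187 mol/L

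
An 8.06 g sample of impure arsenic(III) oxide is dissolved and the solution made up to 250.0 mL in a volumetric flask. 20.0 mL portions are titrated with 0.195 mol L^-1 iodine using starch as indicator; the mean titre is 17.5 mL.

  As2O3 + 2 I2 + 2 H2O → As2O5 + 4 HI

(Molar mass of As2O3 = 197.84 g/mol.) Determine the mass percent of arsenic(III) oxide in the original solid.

n(I2) per titration = 0.0175 × 0.195 = 3.41 × 10^-3 mol
From the 1:2 ratio, n(As2O3) in each aliquot = 1/2 × 3.41 × 10^-3 = 1.71 × 10^-3 mol
n(As2O3) in the whole flask = 1.71 × 10^-3 × 250.0/20.0 = 0.0213 mol
mass of As2O3 = 0.0213 × 197.84 = 4.22 g
% As2O3 = 4.22 / 8.06 × 100 = 52.4 %

52.4 %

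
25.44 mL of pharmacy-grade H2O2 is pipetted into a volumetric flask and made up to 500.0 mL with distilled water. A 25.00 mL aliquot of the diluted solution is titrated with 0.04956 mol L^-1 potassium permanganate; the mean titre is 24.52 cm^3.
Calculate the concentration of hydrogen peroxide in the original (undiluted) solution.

2.388 mol/L

2 MnO4^- + 5 H2O2 + 6 H^+ → 2 Mn^2+ + 5 O2 + 8 H2O
n(KMnO4) = 0.02452 × 0.04956 = 1.215 × 10^-3 mol
From the 5:2 ratio, n(H2O2) in the aliquot = 5/2 × 1.215 × 10^-3 = 3.038 × 10^-3 mol
[H2O2]_dilute = 3.038 × 10^-3 / 0.02500 = 0.1215 mol/L
Dilution factor = 500.0 / 25.44 = 19.65
[H2O2]_stock = 0.1215 × 19.65 = 2.388 mol/L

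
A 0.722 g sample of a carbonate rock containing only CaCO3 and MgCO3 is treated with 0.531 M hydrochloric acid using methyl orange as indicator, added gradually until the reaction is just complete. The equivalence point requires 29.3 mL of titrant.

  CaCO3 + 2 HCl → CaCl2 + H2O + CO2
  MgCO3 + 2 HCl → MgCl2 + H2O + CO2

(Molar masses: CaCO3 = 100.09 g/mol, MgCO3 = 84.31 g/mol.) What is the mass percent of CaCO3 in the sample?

58.1 %

n(HCl) = 0.0293 × 0.531 = 0.0156 mol
Let x = n(CaCO3), y = n(MgCO3).
Titrant: 2x + 2y = 0.0156;  mass: 100.09x + 84.31y = 0.722
Solving, x = 4.19 × 10^-3 mol, y = 3.59 × 10^-3 mol
mass of CaCO3 = 4.19 × 10^-3 × 100.09 = 0.420 g
% CaCO3 = 0.420 / 0.722 × 100 = 58.1 %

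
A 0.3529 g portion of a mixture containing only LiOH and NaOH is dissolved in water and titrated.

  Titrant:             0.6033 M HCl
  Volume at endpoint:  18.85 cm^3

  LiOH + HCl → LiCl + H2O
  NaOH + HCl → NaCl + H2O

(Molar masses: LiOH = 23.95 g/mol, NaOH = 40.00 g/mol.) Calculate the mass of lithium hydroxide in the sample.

0.1522 g

n(HCl) = 0.01885 × 0.6033 = 0.01137 mol
Let x = n(LiOH), y = n(NaOH).
Titrant: 1x + 1y = 0.01137;  mass: 23.95x + 40.00y = 0.3529
Solving, x = 6.354 × 10^-3 mol, y = 5.018 × 10^-3 mol
mass of LiOH = 6.354 × 10^-3 × 23.95 = 0.1522 g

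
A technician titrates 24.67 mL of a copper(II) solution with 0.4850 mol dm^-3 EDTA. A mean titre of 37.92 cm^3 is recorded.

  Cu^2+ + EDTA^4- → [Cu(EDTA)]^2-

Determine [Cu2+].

0.7455 mol/L

n(EDTA) = 0.03792 L × 0.4850 mol/L = 0.01839 mol
n(Cu2+) = 0.01839 mol (1:1 mole ratio)
[Cu2+] = 0.01839 mol / 0.02467 L = 0.7455 mol/L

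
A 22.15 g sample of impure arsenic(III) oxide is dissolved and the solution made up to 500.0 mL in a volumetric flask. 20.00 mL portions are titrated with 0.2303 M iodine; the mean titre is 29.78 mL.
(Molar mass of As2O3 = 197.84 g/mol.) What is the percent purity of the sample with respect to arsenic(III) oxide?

As2O3 + 2 I2 + 2 H2O → As2O5 + 4 HI
n(I2) per titration = 0.02978 × 0.2303 = 6.858 × 10^-3 mol
From the 1:2 ratio, n(As2O3) in each aliquot = 1/2 × 6.858 × 10^-3 = 3.429 × 10^-3 mol
n(As2O3) in the whole flask = 3.429 × 10^-3 × 500.0/20.00 = 0.08573 mol
mass of As2O3 = 0.08573 × 197.84 = 16.96 g
% As2O3 = 16.96 / 22.15 × 100 = 76.57 %

76.57 %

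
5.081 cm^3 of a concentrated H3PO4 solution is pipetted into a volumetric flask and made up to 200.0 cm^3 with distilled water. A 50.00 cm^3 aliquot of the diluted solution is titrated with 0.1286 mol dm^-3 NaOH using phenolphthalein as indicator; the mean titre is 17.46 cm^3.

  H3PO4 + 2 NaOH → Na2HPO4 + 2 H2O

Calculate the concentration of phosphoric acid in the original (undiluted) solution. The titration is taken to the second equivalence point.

0.8838 mol/L

n(NaOH) = 0.01746 × 0.1286 = 2.245 × 10^-3 mol
From the 1:2 ratio, n(H3PO4) in the aliquot = 1/2 × 2.245 × 10^-3 = 1.123 × 10^-3 mol
[H3PO4]_dilute = 1.123 × 10^-3 / 0.05000 = 0.02245 mol/L
Dilution factor = 200.0 / 5.081 = 39.36
[H3PO4]_stock = 0.02245 × 39.36 = 0.8838 mol/L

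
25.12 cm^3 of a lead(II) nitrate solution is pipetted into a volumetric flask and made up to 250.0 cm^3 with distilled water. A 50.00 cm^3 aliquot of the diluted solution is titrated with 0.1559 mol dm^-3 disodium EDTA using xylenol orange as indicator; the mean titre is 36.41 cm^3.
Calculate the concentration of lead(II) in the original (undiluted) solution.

1.130 mol/L

Pb^2+ + EDTA^4- → [Pb(EDTA)]^2-
n(EDTA) = 0.03641 × 0.1559 = 5.676 × 10^-3 mol
n(Pb2+) in the aliquot = 5.676 × 10^-3 mol (1:1 ratio)
[Pb2+]_dilute = 5.676 × 10^-3 / 0.05000 = 0.1135 mol/L
Dilution factor = 250.0 / 25.12 = 9.952
[Pb2+]_stock = 0.1135 × 9.952 = 1.130 mol/L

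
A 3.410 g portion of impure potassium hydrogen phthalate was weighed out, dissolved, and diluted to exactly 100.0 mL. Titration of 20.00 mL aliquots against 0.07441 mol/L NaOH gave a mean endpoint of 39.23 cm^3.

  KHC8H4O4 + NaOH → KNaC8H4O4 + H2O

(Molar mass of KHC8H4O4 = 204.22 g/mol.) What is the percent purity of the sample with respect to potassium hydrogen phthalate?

87.41 %

n(NaOH) per titration = 0.03923 × 0.07441 = 2.919 × 10^-3 mol
n(KHC8H4O4) in each aliquot = 2.919 × 10^-3 mol (1:1 ratio)
n(KHC8H4O4) in the whole flask = 2.919 × 10^-3 × 100.0/20.00 = 0.01460 mol
mass of KHC8H4O4 = 0.01460 × 204.22 = 2.981 g
% KHC8H4O4 = 2.981 / 3.410 × 100 = 87.41 %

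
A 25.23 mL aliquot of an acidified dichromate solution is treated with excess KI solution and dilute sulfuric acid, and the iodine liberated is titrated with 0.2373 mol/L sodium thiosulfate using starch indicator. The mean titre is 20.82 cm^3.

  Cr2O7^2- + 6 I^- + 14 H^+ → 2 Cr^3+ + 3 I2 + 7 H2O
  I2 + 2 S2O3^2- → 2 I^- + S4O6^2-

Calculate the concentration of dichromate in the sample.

n(S2O3^2-) = 0.02082 × 0.2373 = 4.941 × 10^-3 mol
n(I2) = n(S2O3^2-)/2 = 2.470 × 10^-3 mol
From the 1:3 ratio, n(Cr2O7^2-) in the aliquot = 1/3 × 2.470 × 10^-3 = 8.234 × 10^-4 mol
[Cr2O7^2-] = 8.234 × 10^-4 / 0.02523 = 0.03264 mol/L

0.03264 mol/L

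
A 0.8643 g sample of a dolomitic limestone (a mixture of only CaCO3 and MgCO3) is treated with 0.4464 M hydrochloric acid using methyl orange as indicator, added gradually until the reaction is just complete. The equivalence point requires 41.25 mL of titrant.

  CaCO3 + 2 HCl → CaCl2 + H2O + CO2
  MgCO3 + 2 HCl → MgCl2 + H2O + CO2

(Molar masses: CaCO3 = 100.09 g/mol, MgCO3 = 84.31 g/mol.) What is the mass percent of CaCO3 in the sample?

64.62 %

n(HCl) = 0.04125 × 0.4464 = 0.01841 mol
Let x = n(CaCO3), y = n(MgCO3).
Titrant: 2x + 2y = 0.01841;  mass: 100.09x + 84.31y = 0.8643
Solving, x = 5.580 × 10^-3 mol, y = 3.627 × 10^-3 mol
mass of CaCO3 = 5.580 × 10^-3 × 100.09 = 0.5585 g
% CaCO3 = 0.5585 / 0.8643 × 100 = 64.62 %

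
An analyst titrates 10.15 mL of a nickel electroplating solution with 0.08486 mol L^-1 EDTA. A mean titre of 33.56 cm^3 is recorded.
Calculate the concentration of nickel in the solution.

0.2806 mol/L

Ni^2+ + EDTA^4- → [Ni(EDTA)]^2-
n(EDTA) = 0.03356 L × 0.08486 mol/L = 2.848 × 10^-3 mol
n(Ni2+) = 2.848 × 10^-3 mol (1:1 mole ratio)
[Ni2+] = 2.848 × 10^-3 mol / 0.01015 L = 0.2806 mol/L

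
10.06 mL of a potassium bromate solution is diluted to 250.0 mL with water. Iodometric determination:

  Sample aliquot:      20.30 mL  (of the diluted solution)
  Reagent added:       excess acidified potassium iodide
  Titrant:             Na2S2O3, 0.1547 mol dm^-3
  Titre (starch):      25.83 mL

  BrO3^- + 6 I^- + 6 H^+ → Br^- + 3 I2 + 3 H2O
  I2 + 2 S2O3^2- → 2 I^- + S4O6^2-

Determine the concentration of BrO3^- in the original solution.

n(S2O3^2-) = 0.02583 × 0.1547 = 3.996 × 10^-3 mol
n(I2) = n(S2O3^2-)/2 = 1.998 × 10^-3 mol
From the 1:3 ratio, n(BrO3^-) in the aliquot = 1/3 × 1.998 × 10^-3 = 6.660 × 10^-4 mol
[BrO3^-]_dilute = 6.660 × 10^-4 / 0.02030 = 0.03281 mol/L
[BrO3^-]_original = 0.03281 × 250.0/10.06 = 0.8153 mol/L

0.8153 mol/L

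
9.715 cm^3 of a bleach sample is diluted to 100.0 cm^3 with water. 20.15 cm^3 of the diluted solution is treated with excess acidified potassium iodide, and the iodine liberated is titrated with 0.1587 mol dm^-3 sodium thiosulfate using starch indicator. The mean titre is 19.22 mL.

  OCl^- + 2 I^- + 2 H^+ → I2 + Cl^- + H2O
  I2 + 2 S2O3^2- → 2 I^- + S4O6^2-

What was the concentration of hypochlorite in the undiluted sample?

0.7791 mol/L

n(S2O3^2-) = 0.01922 × 0.1587 = 3.050 × 10^-3 mol
n(I2) = n(S2O3^2-)/2 = 1.525 × 10^-3 mol
n(OCl^-) in the aliquot = 1.525 × 10^-3 mol (1:1 ratio)
[OCl^-]_dilute = 1.525 × 10^-3 / 0.02015 = 0.07569 mol/L
[OCl^-]_original = 0.07569 × 100.0/9.715 = 0.7791 mol/L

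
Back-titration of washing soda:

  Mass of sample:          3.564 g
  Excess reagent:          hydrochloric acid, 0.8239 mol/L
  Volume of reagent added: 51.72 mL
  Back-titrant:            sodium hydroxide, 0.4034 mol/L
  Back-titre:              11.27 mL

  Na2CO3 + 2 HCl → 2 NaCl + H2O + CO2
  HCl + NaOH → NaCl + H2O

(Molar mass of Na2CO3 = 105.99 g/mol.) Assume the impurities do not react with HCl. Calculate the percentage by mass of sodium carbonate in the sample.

56.60 %

n(HCl) added = 0.05172 × 0.8239 = 0.04261 mol
n(NaOH) used in back-titration = 0.01127 × 0.4034 = 4.546 × 10^-3 mol
n(HCl) left over = 4.546 × 10^-3 mol (1:1 ratio)
n(HCl) consumed by analyte = 0.04261 − 4.546 × 10^-3 = 0.03807 mol
From the 1:2 ratio, n(Na2CO3) = 1/2 × 0.03807 = 0.01903 mol
mass of Na2CO3 = 0.01903 × 105.99 = 2.017 g
% Na2CO3 = 2.017 / 3.564 × 100 = 56.60 %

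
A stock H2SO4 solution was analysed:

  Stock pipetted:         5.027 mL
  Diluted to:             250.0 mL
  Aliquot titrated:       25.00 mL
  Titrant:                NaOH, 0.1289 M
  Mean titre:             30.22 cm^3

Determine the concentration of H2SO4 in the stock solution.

H2SO4 + 2 NaOH → Na2SO4 + 2 H2O
n(NaOH) = 0.03022 × 0.1289 = 3.895 × 10^-3 mol
From the 1:2 ratio, n(H2SO4) in the aliquot = 1/2 × 3.895 × 10^-3 = 1.948 × 10^-3 mol
[H2SO4]_dilute = 1.948 × 10^-3 / 0.02500 = 0.07791 mol/L
Dilution factor = 250.0 / 5.027 = 49.73
[H2SO4]_stock = 0.07791 × 49.73 = 3.874 mol/L

3.874 M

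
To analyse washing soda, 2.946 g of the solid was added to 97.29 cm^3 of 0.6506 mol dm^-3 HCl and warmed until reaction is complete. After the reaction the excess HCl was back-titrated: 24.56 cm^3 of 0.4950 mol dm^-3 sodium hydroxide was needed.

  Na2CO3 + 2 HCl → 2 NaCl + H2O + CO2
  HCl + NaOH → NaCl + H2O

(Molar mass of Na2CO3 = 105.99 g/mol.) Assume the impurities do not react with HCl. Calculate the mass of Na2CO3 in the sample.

2.710 g

n(HCl) added = 0.09729 × 0.6506 = 0.06330 mol
n(NaOH) used in back-titration = 0.02456 × 0.4950 = 0.01216 mol
n(HCl) left over = 0.01216 mol (1:1 ratio)
n(HCl) consumed by analyte = 0.06330 − 0.01216 = 0.05114 mol
From the 1:2 ratio, n(Na2CO3) = 1/2 × 0.05114 = 0.02557 mol
mass of Na2CO3 = 0.02557 × 105.99 = 2.710 g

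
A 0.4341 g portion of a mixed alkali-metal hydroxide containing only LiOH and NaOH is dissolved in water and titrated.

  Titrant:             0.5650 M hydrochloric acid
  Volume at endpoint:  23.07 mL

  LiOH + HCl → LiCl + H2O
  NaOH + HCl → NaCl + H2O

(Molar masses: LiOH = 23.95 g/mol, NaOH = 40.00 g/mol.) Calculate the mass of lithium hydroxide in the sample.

n(HCl) = 0.02307 × 0.5650 = 0.01303 mol
Let x = n(LiOH), y = n(NaOH).
Titrant: 1x + 1y = 0.01303;  mass: 23.95x + 40.00y = 0.4341
Solving, x = 5.438 × 10^-3 mol, y = 7.596 × 10^-3 mol
mass of LiOH = 5.438 × 10^-3 × 23.95 = 0.1302 g

0.1302 g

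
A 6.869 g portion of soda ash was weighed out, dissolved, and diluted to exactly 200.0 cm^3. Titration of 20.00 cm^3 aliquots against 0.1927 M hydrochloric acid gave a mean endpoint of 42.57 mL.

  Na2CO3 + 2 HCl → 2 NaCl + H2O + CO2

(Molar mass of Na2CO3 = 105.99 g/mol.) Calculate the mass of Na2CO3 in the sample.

4.347 g

n(HCl) per titration = 0.04257 × 0.1927 = 8.203 × 10^-3 mol
From the 1:2 ratio, n(Na2CO3) in each aliquot = 1/2 × 8.203 × 10^-3 = 4.102 × 10^-3 mol
n(Na2CO3) in the whole flask = 4.102 × 10^-3 × 200.0/20.00 = 0.04102 mol
mass of Na2CO3 = 0.04102 × 105.99 = 4.347 g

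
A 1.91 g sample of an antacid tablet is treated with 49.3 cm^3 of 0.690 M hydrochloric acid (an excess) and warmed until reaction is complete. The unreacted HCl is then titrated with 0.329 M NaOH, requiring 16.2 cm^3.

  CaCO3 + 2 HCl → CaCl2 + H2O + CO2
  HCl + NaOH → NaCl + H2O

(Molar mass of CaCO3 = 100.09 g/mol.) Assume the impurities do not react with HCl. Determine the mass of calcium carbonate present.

1.44 g

n(HCl) added = 0.0493 × 0.690 = 0.0340 mol
n(NaOH) used in back-titration = 0.0162 × 0.329 = 5.33 × 10^-3 mol
n(HCl) left over = 5.33 × 10^-3 mol (1:1 ratio)
n(HCl) consumed by analyte = 0.0340 − 5.33 × 10^-3 = 0.0287 mol
From the 1:2 ratio, n(CaCO3) = 1/2 × 0.0287 = 0.0143 mol
mass of CaCO3 = 0.0143 × 100.09 = 1.44 g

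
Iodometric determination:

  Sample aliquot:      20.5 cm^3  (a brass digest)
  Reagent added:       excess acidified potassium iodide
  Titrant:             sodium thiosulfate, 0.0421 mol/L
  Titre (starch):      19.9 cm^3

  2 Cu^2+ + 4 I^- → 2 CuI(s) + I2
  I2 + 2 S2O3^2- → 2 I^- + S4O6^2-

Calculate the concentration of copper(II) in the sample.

0.0409 mol/L

n(S2O3^2-) = 0.0199 × 0.0421 = 8.38 × 10^-4 mol
n(I2) = n(S2O3^2-)/2 = 4.19 × 10^-4 mol
From the 2:1 ratio, n(Cu2+) in the aliquot = 2/1 × 4.19 × 10^-4 = 8.38 × 10^-4 mol
[Cu2+] = 8.38 × 10^-4 / 0.0205 = 0.0409 mol/L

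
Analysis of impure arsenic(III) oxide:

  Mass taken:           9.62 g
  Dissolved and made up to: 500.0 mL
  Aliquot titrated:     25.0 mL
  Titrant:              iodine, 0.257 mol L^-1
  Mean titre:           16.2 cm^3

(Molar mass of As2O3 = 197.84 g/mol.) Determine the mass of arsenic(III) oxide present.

As2O3 + 2 I2 + 2 H2O → As2O5 + 4 HI
n(I2) per titration = 0.0162 × 0.257 = 4.16 × 10^-3 mol
From the 1:2 ratio, n(As2O3) in each aliquot = 1/2 × 4.16 × 10^-3 = 2.08 × 10^-3 mol
n(As2O3) in the whole flask = 2.08 × 10^-3 × 500.0/25.0 = 0.0416 mol
mass of As2O3 = 0.0416 × 197.84 = 8.24 g

8.24 g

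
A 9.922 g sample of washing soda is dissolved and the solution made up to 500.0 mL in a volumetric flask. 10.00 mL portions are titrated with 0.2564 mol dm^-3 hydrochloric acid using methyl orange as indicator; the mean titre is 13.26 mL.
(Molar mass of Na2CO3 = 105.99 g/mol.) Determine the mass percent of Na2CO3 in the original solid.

90.80 %

Na2CO3 + 2 HCl → 2 NaCl + H2O + CO2
n(HCl) per titration = 0.01326 × 0.2564 = 3.400 × 10^-3 mol
From the 1:2 ratio, n(Na2CO3) in each aliquot = 1/2 × 3.400 × 10^-3 = 1.700 × 10^-3 mol
n(Na2CO3) in the whole flask = 1.700 × 10^-3 × 500.0/10.00 = 0.08500 mol
mass of Na2CO3 = 0.08500 × 105.99 = 9.009 g
% Na2CO3 = 9.009 / 9.922 × 100 = 90.80 %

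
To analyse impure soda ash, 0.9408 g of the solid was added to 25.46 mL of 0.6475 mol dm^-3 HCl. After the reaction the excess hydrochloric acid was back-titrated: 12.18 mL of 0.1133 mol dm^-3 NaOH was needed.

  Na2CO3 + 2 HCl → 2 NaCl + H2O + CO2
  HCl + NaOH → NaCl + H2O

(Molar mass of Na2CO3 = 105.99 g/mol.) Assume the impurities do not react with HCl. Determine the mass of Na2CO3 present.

0.8005 g

n(HCl) added = 0.02546 × 0.6475 = 0.01649 mol
n(NaOH) used in back-titration = 0.01218 × 0.1133 = 1.380 × 10^-3 mol
n(HCl) left over = 1.380 × 10^-3 mol (1:1 ratio)
n(HCl) consumed by analyte = 0.01649 − 1.380 × 10^-3 = 0.01511 mol
From the 1:2 ratio, n(Na2CO3) = 1/2 × 0.01511 = 7.553 × 10^-3 mol
mass of Na2CO3 = 7.553 × 10^-3 × 105.99 = 0.8005 g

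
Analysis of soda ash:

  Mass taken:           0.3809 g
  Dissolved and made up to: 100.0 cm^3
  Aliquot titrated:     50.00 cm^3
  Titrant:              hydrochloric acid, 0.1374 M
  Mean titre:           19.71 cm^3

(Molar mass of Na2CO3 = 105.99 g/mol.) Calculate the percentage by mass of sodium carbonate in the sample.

Na2CO3 + 2 HCl → 2 NaCl + H2O + CO2
n(HCl) per titration = 0.01971 × 0.1374 = 2.708 × 10^-3 mol
From the 1:2 ratio, n(Na2CO3) in each aliquot = 1/2 × 2.708 × 10^-3 = 1.354 × 10^-3 mol
n(Na2CO3) in the whole flask = 1.354 × 10^-3 × 100.0/50.00 = 2.708 × 10^-3 mol
mass of Na2CO3 = 2.708 × 10^-3 × 105.99 = 0.2870 g
% Na2CO3 = 0.2870 / 0.3809 × 100 = 75.36 %

75.36 %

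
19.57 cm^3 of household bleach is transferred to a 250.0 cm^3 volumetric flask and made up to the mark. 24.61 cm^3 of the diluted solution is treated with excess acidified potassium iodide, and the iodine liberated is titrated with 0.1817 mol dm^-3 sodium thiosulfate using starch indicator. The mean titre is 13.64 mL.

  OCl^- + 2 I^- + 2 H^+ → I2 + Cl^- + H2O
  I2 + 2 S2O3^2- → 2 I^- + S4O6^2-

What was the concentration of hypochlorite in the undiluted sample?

0.6432 mol/L

n(S2O3^2-) = 0.01364 × 0.1817 = 2.478 × 10^-3 mol
n(I2) = n(S2O3^2-)/2 = 1.239 × 10^-3 mol
n(OCl^-) in the aliquot = 1.239 × 10^-3 mol (1:1 ratio)
[OCl^-]_dilute = 1.239 × 10^-3 / 0.02461 = 0.05035 mol/L
[OCl^-]_original = 0.05035 × 250.0/19.57 = 0.6432 mol/L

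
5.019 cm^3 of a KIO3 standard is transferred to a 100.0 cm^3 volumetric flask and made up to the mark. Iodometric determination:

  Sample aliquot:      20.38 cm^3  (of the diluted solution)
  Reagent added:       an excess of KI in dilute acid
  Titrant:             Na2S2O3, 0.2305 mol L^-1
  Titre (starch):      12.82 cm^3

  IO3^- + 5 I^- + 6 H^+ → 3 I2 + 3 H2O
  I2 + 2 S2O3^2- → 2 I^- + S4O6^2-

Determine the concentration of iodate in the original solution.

n(S2O3^2-) = 0.01282 × 0.2305 = 2.955 × 10^-3 mol
n(I2) = n(S2O3^2-)/2 = 1.478 × 10^-3 mol
From the 1:3 ratio, n(IO3^-) in the aliquot = 1/3 × 1.478 × 10^-3 = 4.925 × 10^-4 mol
[IO3^-]_dilute = 4.925 × 10^-4 / 0.02038 = 0.02417 mol/L
[IO3^-]_original = 0.02417 × 100.0/5.019 = 0.4815 mol/L

0.4815 mol/L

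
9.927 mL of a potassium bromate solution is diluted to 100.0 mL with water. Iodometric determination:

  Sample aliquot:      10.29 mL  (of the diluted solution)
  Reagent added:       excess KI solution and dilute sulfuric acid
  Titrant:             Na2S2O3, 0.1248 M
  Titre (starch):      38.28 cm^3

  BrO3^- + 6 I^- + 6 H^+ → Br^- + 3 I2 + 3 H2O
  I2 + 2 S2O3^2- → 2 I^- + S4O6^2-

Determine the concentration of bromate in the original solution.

0.7795 M

n(S2O3^2-) = 0.03828 × 0.1248 = 4.777 × 10^-3 mol
n(I2) = n(S2O3^2-)/2 = 2.389 × 10^-3 mol
From the 1:3 ratio, n(BrO3^-) in the aliquot = 1/3 × 2.389 × 10^-3 = 7.962 × 10^-4 mol
[BrO3^-]_dilute = 7.962 × 10^-4 / 0.01029 = 0.07738 mol/L
[BrO3^-]_original = 0.07738 × 100.0/9.927 = 0.7795 mol/L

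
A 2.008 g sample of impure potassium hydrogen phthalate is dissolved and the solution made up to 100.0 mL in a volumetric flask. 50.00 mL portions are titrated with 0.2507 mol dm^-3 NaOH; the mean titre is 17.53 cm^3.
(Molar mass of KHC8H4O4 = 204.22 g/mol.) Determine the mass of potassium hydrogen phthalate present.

KHC8H4O4 + NaOH → KNaC8H4O4 + H2O
n(NaOH) per titration = 0.01753 × 0.2507 = 4.395 × 10^-3 mol
n(KHC8H4O4) in each aliquot = 4.395 × 10^-3 mol (1:1 ratio)
n(KHC8H4O4) in the whole flask = 4.395 × 10^-3 × 100.0/50.00 = 8.790 × 10^-3 mol
mass of KHC8H4O4 = 8.790 × 10^-3 × 204.22 = 1.795 g

1.795 g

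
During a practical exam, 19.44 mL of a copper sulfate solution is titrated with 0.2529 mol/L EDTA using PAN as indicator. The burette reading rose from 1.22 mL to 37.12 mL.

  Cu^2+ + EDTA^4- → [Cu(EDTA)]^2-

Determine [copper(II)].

n(EDTA) = 0.03590 L × 0.2529 mol/L = 9.079 × 10^-3 mol
n(Cu2+) = 9.079 × 10^-3 mol (1:1 mole ratio)
[Cu2+] = 9.079 × 10^-3 mol / 0.01944 L = 0.4670 mol/L

0.4670 mol/L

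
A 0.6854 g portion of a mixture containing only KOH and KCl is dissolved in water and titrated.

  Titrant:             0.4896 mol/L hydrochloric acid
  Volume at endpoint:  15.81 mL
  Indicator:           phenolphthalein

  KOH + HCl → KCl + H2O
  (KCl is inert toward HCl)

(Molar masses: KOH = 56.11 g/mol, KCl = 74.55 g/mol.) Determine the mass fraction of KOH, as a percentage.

n(HCl) = 0.01581 × 0.4896 = 7.741 × 10^-3 mol
Let x = n(KOH), y = n(KCl).
Titrant: 1x = 7.741 × 10^-3;  mass: 56.11x + 74.55y = 0.6854
Solving, x = 7.741 × 10^-3 mol, y = 3.368 × 10^-3 mol
mass of KOH = 7.741 × 10^-3 × 56.11 = 0.4343 g
% KOH = 0.4343 / 0.6854 × 100 = 63.37 %

63.37 %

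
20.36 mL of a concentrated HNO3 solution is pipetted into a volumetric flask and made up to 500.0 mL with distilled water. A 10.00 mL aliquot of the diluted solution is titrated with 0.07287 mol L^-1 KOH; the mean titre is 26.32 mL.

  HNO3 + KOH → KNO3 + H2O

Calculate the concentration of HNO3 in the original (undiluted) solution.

4.710 mol/L

n(KOH) = 0.02632 × 0.07287 = 1.918 × 10^-3 mol
n(HNO3) in the aliquot = 1.918 × 10^-3 mol (1:1 ratio)
[HNO3]_dilute = 1.918 × 10^-3 / 0.01000 = 0.1918 mol/L
Dilution factor = 500.0 / 20.36 = 24.56
[HNO3]_stock = 0.1918 × 24.56 = 4.710 mol/L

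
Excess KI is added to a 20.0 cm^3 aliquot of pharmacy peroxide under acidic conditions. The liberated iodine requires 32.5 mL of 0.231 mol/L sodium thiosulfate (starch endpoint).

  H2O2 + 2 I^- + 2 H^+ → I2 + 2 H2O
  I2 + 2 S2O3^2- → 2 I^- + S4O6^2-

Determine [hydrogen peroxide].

n(S2O3^2-) = 0.0325 × 0.231 = 7.51 × 10^-3 mol
n(I2) = n(S2O3^2-)/2 = 3.75 × 10^-3 mol
n(H2O2) in the aliquot = 3.75 × 10^-3 mol (1:1 ratio)
[H2O2] = 3.75 × 10^-3 / 0.0200 = 0.188 mol/L

0.188 mol/L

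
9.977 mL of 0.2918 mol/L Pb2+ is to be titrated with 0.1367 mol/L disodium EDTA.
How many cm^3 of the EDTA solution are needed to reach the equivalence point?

21.30 mL

Pb^2+ + EDTA^4- → [Pb(EDTA)]^2-
n(Pb2+) = 0.009977 L × 0.2918 mol/L = 2.911 × 10^-3 mol
n(EDTA) = 2.911 × 10^-3 mol (1:1 stoichiometry)
V(EDTA) = 2.911 × 10^-3 mol / 0.1367 mol/L = 0.02130 L = 21.30 mL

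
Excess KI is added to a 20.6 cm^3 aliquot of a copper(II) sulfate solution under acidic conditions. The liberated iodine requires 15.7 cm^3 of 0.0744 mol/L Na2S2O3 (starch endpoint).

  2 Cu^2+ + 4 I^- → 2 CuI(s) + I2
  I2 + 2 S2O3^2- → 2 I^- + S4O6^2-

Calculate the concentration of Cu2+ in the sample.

n(S2O3^2-) = 0.0157 × 0.0744 = 1.17 × 10^-3 mol
n(I2) = n(S2O3^2-)/2 = 5.84 × 10^-4 mol
From the 2:1 ratio, n(Cu2+) in the aliquot = 2/1 × 5.84 × 10^-4 = 1.17 × 10^-3 mol
[Cu2+] = 1.17 × 10^-3 / 0.0206 = 0.0567 mol/L

0.0567 mol/L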